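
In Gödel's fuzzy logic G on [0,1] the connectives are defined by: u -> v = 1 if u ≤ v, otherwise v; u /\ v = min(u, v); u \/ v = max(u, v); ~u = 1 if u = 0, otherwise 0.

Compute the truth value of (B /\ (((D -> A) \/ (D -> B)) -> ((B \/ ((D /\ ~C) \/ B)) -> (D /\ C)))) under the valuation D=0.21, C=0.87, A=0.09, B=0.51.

0.21

(D -> A): 0.21 > 0.09, so result = 0.09
(D -> B): 0.21 ≤ 0.51, so result = 1
((D -> A) \/ (D -> B)) = max(0.09, 1) = 1
~C: Gödel ¬ of 0.87 = 0 (operand ≠ 0)
(D /\ ~C) = min(0.21, 0) = 0
((D /\ ~C) \/ B) = max(0, 0.51) = 0.51
(B \/ ((D /\ ~C) \/ B)) = max(0.51, 0.51) = 0.51
(D /\ C) = min(0.21, 0.87) = 0.21
((B \/ ((D /\ ~C) \/ B)) -> (D /\ C)): 0.51 > 0.21, so result = 0.21
(((D -> A) \/ (D -> B)) -> ((B \/ ((D /\ ~C) \/ B)) -> (D /\ C))): 1 > 0.21, so result = 0.21
(B /\ (((D -> A) \/ (D -> B)) -> ((B \/ ((D /\ ~C) \/ B)) -> (D /\ C)))) = min(0.51, 0.21) = 0.21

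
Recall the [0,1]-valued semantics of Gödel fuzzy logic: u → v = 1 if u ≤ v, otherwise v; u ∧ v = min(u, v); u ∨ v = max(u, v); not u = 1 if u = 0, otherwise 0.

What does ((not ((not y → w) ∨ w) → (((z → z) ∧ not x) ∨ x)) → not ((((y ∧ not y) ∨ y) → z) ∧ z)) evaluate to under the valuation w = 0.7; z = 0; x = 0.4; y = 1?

not y: Gödel ¬ of 1 = 0 (operand ≠ 0)
(not y → w): 0 ≤ 0.7, so result = 1
((not y → w) ∨ w) = max(1, 0.7) = 1
not ((not y → w) ∨ w): Gödel ¬ of 1 = 0 (operand ≠ 0)
(z → z): 0 ≤ 0, so result = 1
not x: Gödel ¬ of 0.4 = 0 (operand ≠ 0)
((z → z) ∧ not x) = min(1, 0) = 0
(((z → z) ∧ not x) ∨ x) = max(0, 0.4) = 0.4
(not ((not y → w) ∨ w) → (((z → z) ∧ not x) ∨ x)): 0 ≤ 0.4, so result = 1
not y: Gödel ¬ of 1 = 0 (operand ≠ 0)
(y ∧ not y) = min(1, 0) = 0
((y ∧ not y) ∨ y) = max(0, 1) = 1
(((y ∧ not y) ∨ y) → z): 1 > 0, so result = 0
((((y ∧ not y) ∨ y) → z) ∧ z) = min(0, 0) = 0
not ((((y ∧ not y) ∨ y) → z) ∧ z): Gödel ¬ of 0 = 1 (operand is 0)
((not ((not y → w) ∨ w) → (((z → z) ∧ not x) ∨ x)) → not ((((y ∧ not y) ∨ y) → z) ∧ z)): 1 ≤ 1, so result = 1

1.00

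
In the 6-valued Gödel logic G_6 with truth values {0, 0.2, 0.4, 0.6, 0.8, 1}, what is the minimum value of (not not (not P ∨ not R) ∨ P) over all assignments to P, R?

0.20

The minimum is attained at P = 0.2, R = 0.2:
  not P: Gödel ¬ of 0.2 = 0 (operand ≠ 0)
  not R: Gödel ¬ of 0.2 = 0 (operand ≠ 0)
  (not P ∨ not R) = max(0, 0) = 0
  not (not P ∨ not R): Gödel ¬ of 0 = 1 (operand is 0)
  not not (not P ∨ not R): Gödel ¬ of 1 = 0 (operand ≠ 0)
  (not not (not P ∨ not R) ∨ P) = max(0, 0.2) = 0.2
Checking all 36 assignments confirms none give a value below 0.20.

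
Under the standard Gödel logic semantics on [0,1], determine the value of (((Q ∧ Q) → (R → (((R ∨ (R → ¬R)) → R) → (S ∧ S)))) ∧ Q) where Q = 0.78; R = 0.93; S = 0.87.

0.78

(Q ∧ Q) = min(0.78, 0.78) = 0.78
¬R: Gödel ¬ of 0.93 = 0 (operand ≠ 0)
(R → ¬R): 0.93 > 0, so result = 0
(R ∨ (R → ¬R)) = max(0.93, 0) = 0.93
((R ∨ (R → ¬R)) → R): 0.93 ≤ 0.93, so result = 1
(S ∧ S) = min(0.87, 0.87) = 0.87
(((R ∨ (R → ¬R)) → R) → (S ∧ S)): 1 > 0.87, so result = 0.87
(R → (((R ∨ (R → ¬R)) → R) → (S ∧ S))): 0.93 > 0.87, so result = 0.87
((Q ∧ Q) → (R → (((R ∨ (R → ¬R)) → R) → (S ∧ S)))): 0.78 ≤ 0.87, so result = 1
(((Q ∧ Q) → (R → (((R ∨ (R → ¬R)) → R) → (S ∧ S)))) ∧ Q) = min(1, 0.78) = 0.78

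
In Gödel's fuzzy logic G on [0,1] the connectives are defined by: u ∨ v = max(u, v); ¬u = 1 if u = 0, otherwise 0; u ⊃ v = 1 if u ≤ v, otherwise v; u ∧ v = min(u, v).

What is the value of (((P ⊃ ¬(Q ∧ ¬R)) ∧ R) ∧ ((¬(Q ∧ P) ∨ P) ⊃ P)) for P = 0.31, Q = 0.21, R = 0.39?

¬R: Gödel ¬ of 0.39 = 0 (operand ≠ 0)
(Q ∧ ¬R) = min(0.21, 0) = 0
¬(Q ∧ ¬R): Gödel ¬ of 0 = 1 (operand is 0)
(P ⊃ ¬(Q ∧ ¬R)): 0.31 ≤ 1, so result = 1
((P ⊃ ¬(Q ∧ ¬R)) ∧ R) = min(1, 0.39) = 0.39
(Q ∧ P) = min(0.21, 0.31) = 0.21
¬(Q ∧ P): Gödel ¬ of 0.21 = 0 (operand ≠ 0)
(¬(Q ∧ P) ∨ P) = max(0, 0.31) = 0.31
((¬(Q ∧ P) ∨ P) ⊃ P): 0.31 ≤ 0.31, so result = 1
(((P ⊃ ¬(Q ∧ ¬R)) ∧ R) ∧ ((¬(Q ∧ P) ∨ P) ⊃ P)) = min(0.39, 1) = 0.39

0.39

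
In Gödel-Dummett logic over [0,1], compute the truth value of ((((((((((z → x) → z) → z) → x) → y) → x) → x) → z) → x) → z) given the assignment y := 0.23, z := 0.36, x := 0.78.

(z → x): 0.36 ≤ 0.78, so result = 1
((z → x) → z): 1 > 0.36, so result = 0.36
(((z → x) → z) → z): 0.36 ≤ 0.36, so result = 1
((((z → x) → z) → z) → x): 1 > 0.78, so result = 0.78
(((((z → x) → z) → z) → x) → y): 0.78 > 0.23, so result = 0.23
((((((z → x) → z) → z) → x) → y) → x): 0.23 ≤ 0.78, so result = 1
(((((((z → x) → z) → z) → x) → y) → x) → x): 1 > 0.78, so result = 0.78
((((((((z → x) → z) → z) → x) → y) → x) → x) → z): 0.78 > 0.36, so result = 0.36
(((((((((z → x) → z) → z) → x) → y) → x) → x) → z) → x): 0.36 ≤ 0.78, so result = 1
((((((((((z → x) → z) → z) → x) → y) → x) → x) → z) → x) → z): 1 > 0.36, so result = 0.36

0.36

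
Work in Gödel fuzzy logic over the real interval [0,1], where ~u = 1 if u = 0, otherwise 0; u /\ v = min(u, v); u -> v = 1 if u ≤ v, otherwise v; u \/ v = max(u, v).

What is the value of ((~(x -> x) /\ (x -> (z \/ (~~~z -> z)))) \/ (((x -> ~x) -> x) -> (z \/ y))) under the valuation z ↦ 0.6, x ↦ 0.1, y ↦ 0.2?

(x -> x): 0.1 ≤ 0.1, so result = 1
~(x -> x): Gödel ¬ of 1 = 0 (operand ≠ 0)
~z: Gödel ¬ of 0.6 = 0 (operand ≠ 0)
~~z: Gödel ¬ of 0 = 1 (operand is 0)
~~~z: Gödel ¬ of 1 = 0 (operand ≠ 0)
(~~~z -> z): 0 ≤ 0.6, so result = 1
(z \/ (~~~z -> z)) = max(0.6, 1) = 1
(x -> (z \/ (~~~z -> z))): 0.1 ≤ 1, so result = 1
(~(x -> x) /\ (x -> (z \/ (~~~z -> z)))) = min(0, 1) = 0
~x: Gödel ¬ of 0.1 = 0 (operand ≠ 0)
(x -> ~x): 0.1 > 0, so result = 0
((x -> ~x) -> x): 0 ≤ 0.1, so result = 1
(z \/ y) = max(0.6, 0.2) = 0.6
(((x -> ~x) -> x) -> (z \/ y)): 1 > 0.6, so result = 0.6
((~(x -> x) /\ (x -> (z \/ (~~~z -> z)))) \/ (((x -> ~x) -> x) -> (z \/ y))) = max(0, 0.6) = 0.6

0.60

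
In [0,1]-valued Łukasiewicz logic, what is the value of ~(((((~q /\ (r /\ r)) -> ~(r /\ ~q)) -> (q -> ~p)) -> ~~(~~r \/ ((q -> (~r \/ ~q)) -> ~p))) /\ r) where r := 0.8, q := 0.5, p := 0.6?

0.20

~q: Łukasiewicz ¬ gives 1 − 0.5 = 0.5
(r /\ r) = min(0.8, 0.8) = 0.8
(~q /\ (r /\ r)) = min(0.5, 0.8) = 0.5
~q: Łukasiewicz ¬ gives 1 − 0.5 = 0.5
(r /\ ~q) = min(0.8, 0.5) = 0.5
~(r /\ ~q): Łukasiewicz ¬ gives 1 − 0.5 = 0.5
((~q /\ (r /\ r)) -> ~(r /\ ~q)): min(1, 1 − 0.5 + 0.5) = 1
~p: Łukasiewicz ¬ gives 1 − 0.6 = 0.4
(q -> ~p): min(1, 1 − 0.5 + 0.4) = 0.9
(((~q /\ (r /\ r)) -> ~(r /\ ~q)) -> (q -> ~p)): min(1, 1 − 1 + 0.9) = 0.9
~r: Łukasiewicz ¬ gives 1 − 0.8 = 0.2
~~r: Łukasiewicz ¬ gives 1 − 0.2 = 0.8
~r: Łukasiewicz ¬ gives 1 − 0.8 = 0.2
~q: Łukasiewicz ¬ gives 1 − 0.5 = 0.5
(~r \/ ~q) = max(0.2, 0.5) = 0.5
(q -> (~r \/ ~q)): min(1, 1 − 0.5 + 0.5) = 1
~p: Łukasiewicz ¬ gives 1 − 0.6 = 0.4
((q -> (~r \/ ~q)) -> ~p): min(1, 1 − 1 + 0.4) = 0.4
(~~r \/ ((q -> (~r \/ ~q)) -> ~p)) = max(0.8, 0.4) = 0.8
~(~~r \/ ((q -> (~r \/ ~q)) -> ~p)): Łukasiewicz ¬ gives 1 − 0.8 = 0.2
~~(~~r \/ ((q -> (~r \/ ~q)) -> ~p)): Łukasiewicz ¬ gives 1 − 0.2 = 0.8
((((~q /\ (r /\ r)) -> ~(r /\ ~q)) -> (q -> ~p)) -> ~~(~~r \/ ((q -> (~r \/ ~q)) -> ~p))): min(1, 1 − 0.9 + 0.8) = 0.9
(((((~q /\ (r /\ r)) -> ~(r /\ ~q)) -> (q -> ~p)) -> ~~(~~r \/ ((q -> (~r \/ ~q)) -> ~p))) /\ r) = min(0.9, 0.8) = 0.8
~(((((~q /\ (r /\ r)) -> ~(r /\ ~q)) -> (q -> ~p)) -> ~~(~~r \/ ((q -> (~r \/ ~q)) -> ~p))) /\ r): Łukasiewicz ¬ gives 1 − 0.8 = 0.2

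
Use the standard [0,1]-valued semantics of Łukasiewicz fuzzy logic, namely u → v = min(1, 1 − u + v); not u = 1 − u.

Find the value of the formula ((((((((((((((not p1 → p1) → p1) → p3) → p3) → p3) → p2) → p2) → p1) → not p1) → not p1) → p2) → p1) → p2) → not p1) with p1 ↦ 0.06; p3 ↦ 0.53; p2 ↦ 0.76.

not p1: Łukasiewicz ¬ gives 1 − 0.06 = 0.94
(not p1 → p1): min(1, 1 − 0.94 + 0.06) = 0.12
((not p1 → p1) → p1): min(1, 1 − 0.12 + 0.06) = 0.94
(((not p1 → p1) → p1) → p3): min(1, 1 − 0.94 + 0.53) = 0.59
((((not p1 → p1) → p1) → p3) → p3): min(1, 1 − 0.59 + 0.53) = 0.94
(((((not p1 → p1) → p1) → p3) → p3) → p3): min(1, 1 − 0.94 + 0.53) = 0.59
((((((not p1 → p1) → p1) → p3) → p3) → p3) → p2): min(1, 1 − 0.59 + 0.76) = 1
(((((((not p1 → p1) → p1) → p3) → p3) → p3) → p2) → p2): min(1, 1 − 1 + 0.76) = 0.76
((((((((not p1 → p1) → p1) → p3) → p3) → p3) → p2) → p2) → p1): min(1, 1 − 0.76 + 0.06) = 0.3
not p1: Łukasiewicz ¬ gives 1 − 0.06 = 0.94
(((((((((not p1 → p1) → p1) → p3) → p3) → p3) → p2) → p2) → p1) → not p1): min(1, 1 − 0.3 + 0.94) = 1
not p1: Łukasiewicz ¬ gives 1 − 0.06 = 0.94
((((((((((not p1 → p1) → p1) → p3) → p3) → p3) → p2) → p2) → p1) → not p1) → not p1): min(1, 1 − 1 + 0.94) = 0.94
(((((((((((not p1 → p1) → p1) → p3) → p3) → p3) → p2) → p2) → p1) → not p1) → not p1) → p2): min(1, 1 − 0.94 + 0.76) = 0.82
((((((((((((not p1 → p1) → p1) → p3) → p3) → p3) → p2) → p2) → p1) → not p1) → not p1) → p2) → p1): min(1, 1 − 0.82 + 0.06) = 0.24
(((((((((((((not p1 → p1) → p1) → p3) → p3) → p3) → p2) → p2) → p1) → not p1) → not p1) → p2) → p1) → p2): min(1, 1 − 0.24 + 0.76) = 1
not p1: Łukasiewicz ¬ gives 1 − 0.06 = 0.94
((((((((((((((not p1 → p1) → p1) → p3) → p3) → p3) → p2) → p2) → p1) → not p1) → not p1) → p2) → p1) → p2) → not p1): min(1, 1 − 1 + 0.94) = 0.94

0.94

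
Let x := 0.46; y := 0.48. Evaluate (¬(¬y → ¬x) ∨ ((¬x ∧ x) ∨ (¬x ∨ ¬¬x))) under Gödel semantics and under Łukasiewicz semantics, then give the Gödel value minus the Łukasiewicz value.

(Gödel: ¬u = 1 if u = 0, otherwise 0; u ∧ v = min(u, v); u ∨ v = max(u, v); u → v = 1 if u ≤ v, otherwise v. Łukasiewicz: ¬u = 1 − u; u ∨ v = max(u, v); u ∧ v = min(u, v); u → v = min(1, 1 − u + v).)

0.46

Gödel evaluation:
  ¬y: Gödel ¬ of 0.48 = 0 (operand ≠ 0)
  ¬x: Gödel ¬ of 0.46 = 0 (operand ≠ 0)
  (¬y → ¬x): 0 ≤ 0, so result = 1
  ¬(¬y → ¬x): Gödel ¬ of 1 = 0 (operand ≠ 0)
  ¬x: Gödel ¬ of 0.46 = 0 (operand ≠ 0)
  (¬x ∧ x) = min(0, 0.46) = 0
  ¬x: Gödel ¬ of 0.46 = 0 (operand ≠ 0)
  ¬x: Gödel ¬ of 0.46 = 0 (operand ≠ 0)
  ¬¬x: Gödel ¬ of 0 = 1 (operand is 0)
  (¬x ∨ ¬¬x) = max(0, 1) = 1
  ((¬x ∧ x) ∨ (¬x ∨ ¬¬x)) = max(0, 1) = 1
  (¬(¬y → ¬x) ∨ ((¬x ∧ x) ∨ (¬x ∨ ¬¬x))) = max(0, 1) = 1
  Gödel value = 1
Łukasiewicz evaluation:
  ¬y: Łukasiewicz ¬ gives 1 − 0.48 = 0.52
  ¬x: Łukasiewicz ¬ gives 1 − 0.46 = 0.54
  (¬y → ¬x): min(1, 1 − 0.52 + 0.54) = 1
  ¬(¬y → ¬x): Łukasiewicz ¬ gives 1 − 1 = 0
  ¬x: Łukasiewicz ¬ gives 1 − 0.46 = 0.54
  (¬x ∧ x) = min(0.54, 0.46) = 0.46
  ¬x: Łukasiewicz ¬ gives 1 − 0.46 = 0.54
  ¬x: Łukasiewicz ¬ gives 1 − 0.46 = 0.54
  ¬¬x: Łukasiewicz ¬ gives 1 − 0.54 = 0.46
  (¬x ∨ ¬¬x) = max(0.54, 0.46) = 0.54
  ((¬x ∧ x) ∨ (¬x ∨ ¬¬x)) = max(0.46, 0.54) = 0.54
  (¬(¬y → ¬x) ∨ ((¬x ∧ x) ∨ (¬x ∨ ¬¬x))) = max(0, 0.54) = 0.54
  Łukasiewicz value = 0.54
Difference: 1 − 0.54 = 0.46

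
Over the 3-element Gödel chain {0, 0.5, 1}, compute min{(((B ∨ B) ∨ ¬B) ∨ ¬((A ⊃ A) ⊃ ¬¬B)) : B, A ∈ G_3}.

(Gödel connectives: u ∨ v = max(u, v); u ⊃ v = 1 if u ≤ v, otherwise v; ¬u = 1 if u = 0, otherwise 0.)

The minimum is attained at B = 0.5, A = 0:
  (B ∨ B) = max(0.5, 0.5) = 0.5
  ¬B: Gödel ¬ of 0.5 = 0 (operand ≠ 0)
  ((B ∨ B) ∨ ¬B) = max(0.5, 0) = 0.5
  (A ⊃ A): 0 ≤ 0, so result = 1
  ¬B: Gödel ¬ of 0.5 = 0 (operand ≠ 0)
  ¬¬B: Gödel ¬ of 0 = 1 (operand is 0)
  ((A ⊃ A) ⊃ ¬¬B): 1 ≤ 1, so result = 1
  ¬((A ⊃ A) ⊃ ¬¬B): Gödel ¬ of 1 = 0 (operand ≠ 0)
  (((B ∨ B) ∨ ¬B) ∨ ¬((A ⊃ A) ⊃ ¬¬B)) = max(0.5, 0) = 0.5
Checking all 9 assignments confirms none give a value below 0.50.

0.50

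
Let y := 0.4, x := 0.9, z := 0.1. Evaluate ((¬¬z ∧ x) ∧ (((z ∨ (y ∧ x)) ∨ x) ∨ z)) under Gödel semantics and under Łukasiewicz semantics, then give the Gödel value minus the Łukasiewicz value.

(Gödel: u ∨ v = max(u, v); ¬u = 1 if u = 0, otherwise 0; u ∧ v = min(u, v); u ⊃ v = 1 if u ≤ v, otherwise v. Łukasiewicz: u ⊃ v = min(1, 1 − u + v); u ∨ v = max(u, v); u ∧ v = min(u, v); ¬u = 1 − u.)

0.80

Gödel evaluation:
  ¬z: Gödel ¬ of 0.1 = 0 (operand ≠ 0)
  ¬¬z: Gödel ¬ of 0 = 1 (operand is 0)
  (¬¬z ∧ x) = min(1, 0.9) = 0.9
  (y ∧ x) = min(0.4, 0.9) = 0.4
  (z ∨ (y ∧ x)) = max(0.1, 0.4) = 0.4
  ((z ∨ (y ∧ x)) ∨ x) = max(0.4, 0.9) = 0.9
  (((z ∨ (y ∧ x)) ∨ x) ∨ z) = max(0.9, 0.1) = 0.9
  ((¬¬z ∧ x) ∧ (((z ∨ (y ∧ x)) ∨ x) ∨ z)) = min(0.9, 0.9) = 0.9
  Gödel value = 0.9
Łukasiewicz evaluation:
  ¬z: Łukasiewicz ¬ gives 1 − 0.1 = 0.9
  ¬¬z: Łukasiewicz ¬ gives 1 − 0.9 = 0.1
  (¬¬z ∧ x) = min(0.1, 0.9) = 0.1
  (y ∧ x) = min(0.4, 0.9) = 0.4
  (z ∨ (y ∧ x)) = max(0.1, 0.4) = 0.4
  ((z ∨ (y ∧ x)) ∨ x) = max(0.4, 0.9) = 0.9
  (((z ∨ (y ∧ x)) ∨ x) ∨ z) = max(0.9, 0.1) = 0.9
  ((¬¬z ∧ x) ∧ (((z ∨ (y ∧ x)) ∨ x) ∨ z)) = min(0.1, 0.9) = 0.1
  Łukasiewicz value = 0.1
Difference: 0.9 − 0.1 = 0.80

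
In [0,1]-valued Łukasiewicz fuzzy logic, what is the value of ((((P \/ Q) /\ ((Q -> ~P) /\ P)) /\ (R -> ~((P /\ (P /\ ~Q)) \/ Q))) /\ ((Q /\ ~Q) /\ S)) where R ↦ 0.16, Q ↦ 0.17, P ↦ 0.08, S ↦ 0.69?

0.08

(P \/ Q) = max(0.08, 0.17) = 0.17
~P: Łukasiewicz ¬ gives 1 − 0.08 = 0.92
(Q -> ~P): min(1, 1 − 0.17 + 0.92) = 1
((Q -> ~P) /\ P) = min(1, 0.08) = 0.08
((P \/ Q) /\ ((Q -> ~P) /\ P)) = min(0.17, 0.08) = 0.08
~Q: Łukasiewicz ¬ gives 1 − 0.17 = 0.83
(P /\ ~Q) = min(0.08, 0.83) = 0.08
(P /\ (P /\ ~Q)) = min(0.08, 0.08) = 0.08
((P /\ (P /\ ~Q)) \/ Q) = max(0.08, 0.17) = 0.17
~((P /\ (P /\ ~Q)) \/ Q): Łukasiewicz ¬ gives 1 − 0.17 = 0.83
(R -> ~((P /\ (P /\ ~Q)) \/ Q)): min(1, 1 − 0.16 + 0.83) = 1
(((P \/ Q) /\ ((Q -> ~P) /\ P)) /\ (R -> ~((P /\ (P /\ ~Q)) \/ Q))) = min(0.08, 1) = 0.08
~Q: Łukasiewicz ¬ gives 1 − 0.17 = 0.83
(Q /\ ~Q) = min(0.17, 0.83) = 0.17
((Q /\ ~Q) /\ S) = min(0.17, 0.69) = 0.17
((((P \/ Q) /\ ((Q -> ~P) /\ P)) /\ (R -> ~((P /\ (P /\ ~Q)) \/ Q))) /\ ((Q /\ ~Q) /\ S)) = min(0.08, 0.17) = 0.08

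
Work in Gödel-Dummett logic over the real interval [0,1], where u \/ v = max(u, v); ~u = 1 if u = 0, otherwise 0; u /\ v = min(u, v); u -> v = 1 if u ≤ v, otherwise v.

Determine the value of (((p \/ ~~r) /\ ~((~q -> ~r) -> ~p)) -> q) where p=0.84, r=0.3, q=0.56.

0.56

~r: Gödel ¬ of 0.3 = 0 (operand ≠ 0)
~~r: Gödel ¬ of 0 = 1 (operand is 0)
(p \/ ~~r) = max(0.84, 1) = 1
~q: Gödel ¬ of 0.56 = 0 (operand ≠ 0)
~r: Gödel ¬ of 0.3 = 0 (operand ≠ 0)
(~q -> ~r): 0 ≤ 0, so result = 1
~p: Gödel ¬ of 0.84 = 0 (operand ≠ 0)
((~q -> ~r) -> ~p): 1 > 0, so result = 0
~((~q -> ~r) -> ~p): Gödel ¬ of 0 = 1 (operand is 0)
((p \/ ~~r) /\ ~((~q -> ~r) -> ~p)) = min(1, 1) = 1
(((p \/ ~~r) /\ ~((~q -> ~r) -> ~p)) -> q): 1 > 0.56, so result = 0.56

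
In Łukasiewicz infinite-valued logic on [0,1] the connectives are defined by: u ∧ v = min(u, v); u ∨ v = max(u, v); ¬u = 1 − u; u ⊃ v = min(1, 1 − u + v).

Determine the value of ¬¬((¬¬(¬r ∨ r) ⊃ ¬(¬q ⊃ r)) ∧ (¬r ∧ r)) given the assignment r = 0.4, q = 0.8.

0.40

¬r: Łukasiewicz ¬ gives 1 − 0.4 = 0.6
(¬r ∨ r) = max(0.6, 0.4) = 0.6
¬(¬r ∨ r): Łukasiewicz ¬ gives 1 − 0.6 = 0.4
¬¬(¬r ∨ r): Łukasiewicz ¬ gives 1 − 0.4 = 0.6
¬q: Łukasiewicz ¬ gives 1 − 0.8 = 0.2
(¬q ⊃ r): min(1, 1 − 0.2 + 0.4) = 1
¬(¬q ⊃ r): Łukasiewicz ¬ gives 1 − 1 = 0
(¬¬(¬r ∨ r) ⊃ ¬(¬q ⊃ r)): min(1, 1 − 0.6 + 0) = 0.4
¬r: Łukasiewicz ¬ gives 1 − 0.4 = 0.6
(¬r ∧ r) = min(0.6, 0.4) = 0.4
((¬¬(¬r ∨ r) ⊃ ¬(¬q ⊃ r)) ∧ (¬r ∧ r)) = min(0.4, 0.4) = 0.4
¬((¬¬(¬r ∨ r) ⊃ ¬(¬q ⊃ r)) ∧ (¬r ∧ r)): Łukasiewicz ¬ gives 1 − 0.4 = 0.6
¬¬((¬¬(¬r ∨ r) ⊃ ¬(¬q ⊃ r)) ∧ (¬r ∧ r)): Łukasiewicz ¬ gives 1 − 0.6 = 0.4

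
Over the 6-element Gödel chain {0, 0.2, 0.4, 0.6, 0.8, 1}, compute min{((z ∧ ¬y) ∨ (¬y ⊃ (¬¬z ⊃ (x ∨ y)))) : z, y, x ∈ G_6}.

The minimum is attained at z = 0.2, y = 0, x = 0:
  ¬y: Gödel ¬ of 0 = 1 (operand is 0)
  (z ∧ ¬y) = min(0.2, 1) = 0.2
  ¬y: Gödel ¬ of 0 = 1 (operand is 0)
  ¬z: Gödel ¬ of 0.2 = 0 (operand ≠ 0)
  ¬¬z: Gödel ¬ of 0 = 1 (operand is 0)
  (x ∨ y) = max(0, 0) = 0
  (¬¬z ⊃ (x ∨ y)): 1 > 0, so result = 0
  (¬y ⊃ (¬¬z ⊃ (x ∨ y))): 1 > 0, so result = 0
  ((z ∧ ¬y) ∨ (¬y ⊃ (¬¬z ⊃ (x ∨ y)))) = max(0.2, 0) = 0.2
Checking all 216 assignments confirms none give a value below 0.20.

0.20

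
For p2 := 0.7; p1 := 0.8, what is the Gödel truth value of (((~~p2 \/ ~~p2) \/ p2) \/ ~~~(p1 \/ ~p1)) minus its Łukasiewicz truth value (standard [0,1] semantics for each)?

Gödel evaluation:
  ~p2: Gödel ¬ of 0.7 = 0 (operand ≠ 0)
  ~~p2: Gödel ¬ of 0 = 1 (operand is 0)
  ~p2: Gödel ¬ of 0.7 = 0 (operand ≠ 0)
  ~~p2: Gödel ¬ of 0 = 1 (operand is 0)
  (~~p2 \/ ~~p2) = max(1, 1) = 1
  ((~~p2 \/ ~~p2) \/ p2) = max(1, 0.7) = 1
  ~p1: Gödel ¬ of 0.8 = 0 (operand ≠ 0)
  (p1 \/ ~p1) = max(0.8, 0) = 0.8
  ~(p1 \/ ~p1): Gödel ¬ of 0.8 = 0 (operand ≠ 0)
  ~~(p1 \/ ~p1): Gödel ¬ of 0 = 1 (operand is 0)
  ~~~(p1 \/ ~p1): Gödel ¬ of 1 = 0 (operand ≠ 0)
  (((~~p2 \/ ~~p2) \/ p2) \/ ~~~(p1 \/ ~p1)) = max(1, 0) = 1
  Gödel value = 1
Łukasiewicz evaluation:
  ~p2: Łukasiewicz ¬ gives 1 − 0.7 = 0.3
  ~~p2: Łukasiewicz ¬ gives 1 − 0.3 = 0.7
  ~p2: Łukasiewicz ¬ gives 1 − 0.7 = 0.3
  ~~p2: Łukasiewicz ¬ gives 1 − 0.3 = 0.7
  (~~p2 \/ ~~p2) = max(0.7, 0.7) = 0.7
  ((~~p2 \/ ~~p2) \/ p2) = max(0.7, 0.7) = 0.7
  ~p1: Łukasiewicz ¬ gives 1 − 0.8 = 0.2
  (p1 \/ ~p1) = max(0.8, 0.2) = 0.8
  ~(p1 \/ ~p1): Łukasiewicz ¬ gives 1 − 0.8 = 0.2
  ~~(p1 \/ ~p1): Łukasiewicz ¬ gives 1 − 0.2 = 0.8
  ~~~(p1 \/ ~p1): Łukasiewicz ¬ gives 1 − 0.8 = 0.2
  (((~~p2 \/ ~~p2) \/ p2) \/ ~~~(p1 \/ ~p1)) = max(0.7, 0.2) = 0.7
  Łukasiewicz value = 0.7
Difference: 1 − 0.7 = 0.30

0.30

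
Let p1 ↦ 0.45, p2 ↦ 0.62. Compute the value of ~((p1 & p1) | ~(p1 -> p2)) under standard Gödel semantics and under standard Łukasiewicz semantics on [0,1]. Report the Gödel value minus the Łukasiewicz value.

Gödel evaluation:
  (p1 & p1) = min(0.45, 0.45) = 0.45
  (p1 -> p2): 0.45 ≤ 0.62, so result = 1
  ~(p1 -> p2): Gödel ¬ of 1 = 0 (operand ≠ 0)
  ((p1 & p1) | ~(p1 -> p2)) = max(0.45, 0) = 0.45
  ~((p1 & p1) | ~(p1 -> p2)): Gödel ¬ of 0.45 = 0 (operand ≠ 0)
  Gödel value = 0
Łukasiewicz evaluation:
  (p1 & p1) = min(0.45, 0.45) = 0.45
  (p1 -> p2): min(1, 1 − 0.45 + 0.62) = 1
  ~(p1 -> p2): Łukasiewicz ¬ gives 1 − 1 = 0
  ((p1 & p1) | ~(p1 -> p2)) = max(0.45, 0) = 0.45
  ~((p1 & p1) | ~(p1 -> p2)): Łukasiewicz ¬ gives 1 − 0.45 = 0.55
  Łukasiewicz value = 0.55
Difference: 0 − 0.55 = -0.55

-0.55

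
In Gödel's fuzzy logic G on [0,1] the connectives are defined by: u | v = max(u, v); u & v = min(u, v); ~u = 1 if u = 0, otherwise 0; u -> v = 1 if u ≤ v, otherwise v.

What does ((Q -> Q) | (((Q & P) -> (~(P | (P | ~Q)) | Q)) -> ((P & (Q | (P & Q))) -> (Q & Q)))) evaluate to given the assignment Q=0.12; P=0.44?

(Q -> Q): 0.12 ≤ 0.12, so result = 1
(Q & P) = min(0.12, 0.44) = 0.12
~Q: Gödel ¬ of 0.12 = 0 (operand ≠ 0)
(P | ~Q) = max(0.44, 0) = 0.44
(P | (P | ~Q)) = max(0.44, 0.44) = 0.44
~(P | (P | ~Q)): Gödel ¬ of 0.44 = 0 (operand ≠ 0)
(~(P | (P | ~Q)) | Q) = max(0, 0.12) = 0.12
((Q & P) -> (~(P | (P | ~Q)) | Q)): 0.12 ≤ 0.12, so result = 1
(P & Q) = min(0.44, 0.12) = 0.12
(Q | (P & Q)) = max(0.12, 0.12) = 0.12
(P & (Q | (P & Q))) = min(0.44, 0.12) = 0.12
(Q & Q) = min(0.12, 0.12) = 0.12
((P & (Q | (P & Q))) -> (Q & Q)): 0.12 ≤ 0.12, so result = 1
(((Q & P) -> (~(P | (P | ~Q)) | Q)) -> ((P & (Q | (P & Q))) -> (Q & Q))): 1 ≤ 1, so result = 1
((Q -> Q) | (((Q & P) -> (~(P | (P | ~Q)) | Q)) -> ((P & (Q | (P & Q))) -> (Q & Q)))) = max(1, 1) = 1

1.00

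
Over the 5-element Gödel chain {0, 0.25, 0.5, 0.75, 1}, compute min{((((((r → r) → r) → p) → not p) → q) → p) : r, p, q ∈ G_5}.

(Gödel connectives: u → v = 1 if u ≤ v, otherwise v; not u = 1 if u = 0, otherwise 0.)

0.00

The minimum is attained at r = 0, p = 0, q = 0.25:
  (r → r): 0 ≤ 0, so result = 1
  ((r → r) → r): 1 > 0, so result = 0
  (((r → r) → r) → p): 0 ≤ 0, so result = 1
  not p: Gödel ¬ of 0 = 1 (operand is 0)
  ((((r → r) → r) → p) → not p): 1 ≤ 1, so result = 1
  (((((r → r) → r) → p) → not p) → q): 1 > 0.25, so result = 0.25
  ((((((r → r) → r) → p) → not p) → q) → p): 0.25 > 0, so result = 0
Checking all 125 assignments confirms none give a value below 0.00.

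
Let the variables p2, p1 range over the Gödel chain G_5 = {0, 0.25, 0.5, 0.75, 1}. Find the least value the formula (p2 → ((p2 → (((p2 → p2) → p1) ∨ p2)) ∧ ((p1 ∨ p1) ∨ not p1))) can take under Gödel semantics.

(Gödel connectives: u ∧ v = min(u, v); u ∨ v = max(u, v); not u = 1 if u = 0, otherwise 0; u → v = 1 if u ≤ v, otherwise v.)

0.25

The minimum is attained at p2 = 0.5, p1 = 0.25:
  (p2 → p2): 0.5 ≤ 0.5, so result = 1
  ((p2 → p2) → p1): 1 > 0.25, so result = 0.25
  (((p2 → p2) → p1) ∨ p2) = max(0.25, 0.5) = 0.5
  (p2 → (((p2 → p2) → p1) ∨ p2)): 0.5 ≤ 0.5, so result = 1
  (p1 ∨ p1) = max(0.25, 0.25) = 0.25
  not p1: Gödel ¬ of 0.25 = 0 (operand ≠ 0)
  ((p1 ∨ p1) ∨ not p1) = max(0.25, 0) = 0.25
  ((p2 → (((p2 → p2) → p1) ∨ p2)) ∧ ((p1 ∨ p1) ∨ not p1)) = min(1, 0.25) = 0.25
  (p2 → ((p2 → (((p2 → p2) → p1) ∨ p2)) ∧ ((p1 ∨ p1) ∨ not p1))): 0.5 > 0.25, so result = 0.25
Checking all 25 assignments confirms none give a value below 0.25.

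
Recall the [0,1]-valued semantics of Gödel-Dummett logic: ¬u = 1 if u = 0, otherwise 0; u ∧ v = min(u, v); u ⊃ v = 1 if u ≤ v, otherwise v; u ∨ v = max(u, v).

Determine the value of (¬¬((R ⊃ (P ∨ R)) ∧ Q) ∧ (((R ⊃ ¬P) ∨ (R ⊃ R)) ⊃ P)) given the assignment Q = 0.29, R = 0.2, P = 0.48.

(P ∨ R) = max(0.48, 0.2) = 0.48
(R ⊃ (P ∨ R)): 0.2 ≤ 0.48, so result = 1
((R ⊃ (P ∨ R)) ∧ Q) = min(1, 0.29) = 0.29
¬((R ⊃ (P ∨ R)) ∧ Q): Gödel ¬ of 0.29 = 0 (operand ≠ 0)
¬¬((R ⊃ (P ∨ R)) ∧ Q): Gödel ¬ of 0 = 1 (operand is 0)
¬P: Gödel ¬ of 0.48 = 0 (operand ≠ 0)
(R ⊃ ¬P): 0.2 > 0, so result = 0
(R ⊃ R): 0.2 ≤ 0.2, so result = 1
((R ⊃ ¬P) ∨ (R ⊃ R)) = max(0, 1) = 1
(((R ⊃ ¬P) ∨ (R ⊃ R)) ⊃ P): 1 > 0.48, so result = 0.48
(¬¬((R ⊃ (P ∨ R)) ∧ Q) ∧ (((R ⊃ ¬P) ∨ (R ⊃ R)) ⊃ P)) = min(1, 0.48) = 0.48

0.48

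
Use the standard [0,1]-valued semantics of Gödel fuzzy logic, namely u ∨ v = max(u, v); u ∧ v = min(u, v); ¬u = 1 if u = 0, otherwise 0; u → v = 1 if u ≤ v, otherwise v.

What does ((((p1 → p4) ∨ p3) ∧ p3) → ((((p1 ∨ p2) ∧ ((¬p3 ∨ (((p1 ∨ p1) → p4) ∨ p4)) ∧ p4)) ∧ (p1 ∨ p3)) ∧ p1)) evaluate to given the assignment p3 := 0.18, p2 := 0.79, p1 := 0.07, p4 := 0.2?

(p1 → p4): 0.07 ≤ 0.2, so result = 1
((p1 → p4) ∨ p3) = max(1, 0.18) = 1
(((p1 → p4) ∨ p3) ∧ p3) = min(1, 0.18) = 0.18
(p1 ∨ p2) = max(0.07, 0.79) = 0.79
¬p3: Gödel ¬ of 0.18 = 0 (operand ≠ 0)
(p1 ∨ p1) = max(0.07, 0.07) = 0.07
((p1 ∨ p1) → p4): 0.07 ≤ 0.2, so result = 1
(((p1 ∨ p1) → p4) ∨ p4) = max(1, 0.2) = 1
(¬p3 ∨ (((p1 ∨ p1) → p4) ∨ p4)) = max(0, 1) = 1
((¬p3 ∨ (((p1 ∨ p1) → p4) ∨ p4)) ∧ p4) = min(1, 0.2) = 0.2
((p1 ∨ p2) ∧ ((¬p3 ∨ (((p1 ∨ p1) → p4) ∨ p4)) ∧ p4)) = min(0.79, 0.2) = 0.2
(p1 ∨ p3) = max(0.07, 0.18) = 0.18
(((p1 ∨ p2) ∧ ((¬p3 ∨ (((p1 ∨ p1) → p4) ∨ p4)) ∧ p4)) ∧ (p1 ∨ p3)) = min(0.2, 0.18) = 0.18
((((p1 ∨ p2) ∧ ((¬p3 ∨ (((p1 ∨ p1) → p4) ∨ p4)) ∧ p4)) ∧ (p1 ∨ p3)) ∧ p1) = min(0.18, 0.07) = 0.07
((((p1 → p4) ∨ p3) ∧ p3) → ((((p1 ∨ p2) ∧ ((¬p3 ∨ (((p1 ∨ p1) → p4) ∨ p4)) ∧ p4)) ∧ (p1 ∨ p3)) ∧ p1)): 0.18 > 0.07, so result = 0.07

0.07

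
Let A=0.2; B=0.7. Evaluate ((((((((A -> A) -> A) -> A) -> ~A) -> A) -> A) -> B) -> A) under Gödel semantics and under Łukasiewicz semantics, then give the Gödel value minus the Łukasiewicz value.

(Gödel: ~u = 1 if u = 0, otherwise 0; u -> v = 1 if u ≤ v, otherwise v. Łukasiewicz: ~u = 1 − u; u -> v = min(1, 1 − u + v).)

Gödel evaluation:
  (A -> A): 0.2 ≤ 0.2, so result = 1
  ((A -> A) -> A): 1 > 0.2, so result = 0.2
  (((A -> A) -> A) -> A): 0.2 ≤ 0.2, so result = 1
  ~A: Gödel ¬ of 0.2 = 0 (operand ≠ 0)
  ((((A -> A) -> A) -> A) -> ~A): 1 > 0, so result = 0
  (((((A -> A) -> A) -> A) -> ~A) -> A): 0 ≤ 0.2, so result = 1
  ((((((A -> A) -> A) -> A) -> ~A) -> A) -> A): 1 > 0.2, so result = 0.2
  (((((((A -> A) -> A) -> A) -> ~A) -> A) -> A) -> B): 0.2 ≤ 0.7, so result = 1
  ((((((((A -> A) -> A) -> A) -> ~A) -> A) -> A) -> B) -> A): 1 > 0.2, so result = 0.2
  Gödel value = 0.2
Łukasiewicz evaluation:
  (A -> A): min(1, 1 − 0.2 + 0.2) = 1
  ((A -> A) -> A): min(1, 1 − 1 + 0.2) = 0.2
  (((A -> A) -> A) -> A): min(1, 1 − 0.2 + 0.2) = 1
  ~A: Łukasiewicz ¬ gives 1 − 0.2 = 0.8
  ((((A -> A) -> A) -> A) -> ~A): min(1, 1 − 1 + 0.8) = 0.8
  (((((A -> A) -> A) -> A) -> ~A) -> A): min(1, 1 − 0.8 + 0.2) = 0.4
  ((((((A -> A) -> A) -> A) -> ~A) -> A) -> A): min(1, 1 − 0.4 + 0.2) = 0.8
  (((((((A -> A) -> A) -> A) -> ~A) -> A) -> A) -> B): min(1, 1 − 0.8 + 0.7) = 0.9
  ((((((((A -> A) -> A) -> A) -> ~A) -> A) -> A) -> B) -> A): min(1, 1 − 0.9 + 0.2) = 0.3
  Łukasiewicz value = 0.3
Difference: 0.2 − 0.3 = -0.10

-0.10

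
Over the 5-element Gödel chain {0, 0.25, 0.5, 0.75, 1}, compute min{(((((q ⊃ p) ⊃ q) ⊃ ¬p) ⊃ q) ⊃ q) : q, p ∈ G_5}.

0.25

The minimum is attained at q = 0.25, p = 0.25:
  (q ⊃ p): 0.25 ≤ 0.25, so result = 1
  ((q ⊃ p) ⊃ q): 1 > 0.25, so result = 0.25
  ¬p: Gödel ¬ of 0.25 = 0 (operand ≠ 0)
  (((q ⊃ p) ⊃ q) ⊃ ¬p): 0.25 > 0, so result = 0
  ((((q ⊃ p) ⊃ q) ⊃ ¬p) ⊃ q): 0 ≤ 0.25, so result = 1
  (((((q ⊃ p) ⊃ q) ⊃ ¬p) ⊃ q) ⊃ q): 1 > 0.25, so result = 0.25
Checking all 25 assignments confirms none give a value below 0.25.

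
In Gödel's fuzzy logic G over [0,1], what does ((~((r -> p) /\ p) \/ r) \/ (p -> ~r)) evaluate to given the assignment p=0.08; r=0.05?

(r -> p): 0.05 ≤ 0.08, so result = 1
((r -> p) /\ p) = min(1, 0.08) = 0.08
~((r -> p) /\ p): Gödel ¬ of 0.08 = 0 (operand ≠ 0)
(~((r -> p) /\ p) \/ r) = max(0, 0.05) = 0.05
~r: Gödel ¬ of 0.05 = 0 (operand ≠ 0)
(p -> ~r): 0.08 > 0, so result = 0
((~((r -> p) /\ p) \/ r) \/ (p -> ~r)) = max(0.05, 0) = 0.05

0.05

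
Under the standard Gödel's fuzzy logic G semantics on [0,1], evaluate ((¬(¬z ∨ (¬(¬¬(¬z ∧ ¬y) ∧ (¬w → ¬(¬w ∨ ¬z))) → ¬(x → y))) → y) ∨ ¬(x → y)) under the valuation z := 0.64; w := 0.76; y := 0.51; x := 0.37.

¬z: Gödel ¬ of 0.64 = 0 (operand ≠ 0)
¬z: Gödel ¬ of 0.64 = 0 (operand ≠ 0)
¬y: Gödel ¬ of 0.51 = 0 (operand ≠ 0)
(¬z ∧ ¬y) = min(0, 0) = 0
¬(¬z ∧ ¬y): Gödel ¬ of 0 = 1 (operand is 0)
¬¬(¬z ∧ ¬y): Gödel ¬ of 1 = 0 (operand ≠ 0)
¬w: Gödel ¬ of 0.76 = 0 (operand ≠ 0)
¬w: Gödel ¬ of 0.76 = 0 (operand ≠ 0)
¬z: Gödel ¬ of 0.64 = 0 (operand ≠ 0)
(¬w ∨ ¬z) = max(0, 0) = 0
¬(¬w ∨ ¬z): Gödel ¬ of 0 = 1 (operand is 0)
(¬w → ¬(¬w ∨ ¬z)): 0 ≤ 1, so result = 1
(¬¬(¬z ∧ ¬y) ∧ (¬w → ¬(¬w ∨ ¬z))) = min(0, 1) = 0
¬(¬¬(¬z ∧ ¬y) ∧ (¬w → ¬(¬w ∨ ¬z))): Gödel ¬ of 0 = 1 (operand is 0)
(x → y): 0.37 ≤ 0.51, so result = 1
¬(x → y): Gödel ¬ of 1 = 0 (operand ≠ 0)
(¬(¬¬(¬z ∧ ¬y) ∧ (¬w → ¬(¬w ∨ ¬z))) → ¬(x → y)): 1 > 0, so result = 0
(¬z ∨ (¬(¬¬(¬z ∧ ¬y) ∧ (¬w → ¬(¬w ∨ ¬z))) → ¬(x → y))) = max(0, 0) = 0
¬(¬z ∨ (¬(¬¬(¬z ∧ ¬y) ∧ (¬w → ¬(¬w ∨ ¬z))) → ¬(x → y))): Gödel ¬ of 0 = 1 (operand is 0)
(¬(¬z ∨ (¬(¬¬(¬z ∧ ¬y) ∧ (¬w → ¬(¬w ∨ ¬z))) → ¬(x → y))) → y): 1 > 0.51, so result = 0.51
(x → y): 0.37 ≤ 0.51, so result = 1
¬(x → y): Gödel ¬ of 1 = 0 (operand ≠ 0)
((¬(¬z ∨ (¬(¬¬(¬z ∧ ¬y) ∧ (¬w → ¬(¬w ∨ ¬z))) → ¬(x → y))) → y) ∨ ¬(x → y)) = max(0.51, 0) = 0.51

0.51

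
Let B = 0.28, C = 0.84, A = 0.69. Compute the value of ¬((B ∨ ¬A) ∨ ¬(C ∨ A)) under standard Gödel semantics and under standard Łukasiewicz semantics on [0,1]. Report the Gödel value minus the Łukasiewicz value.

Gödel evaluation:
  ¬A: Gödel ¬ of 0.69 = 0 (operand ≠ 0)
  (B ∨ ¬A) = max(0.28, 0) = 0.28
  (C ∨ A) = max(0.84, 0.69) = 0.84
  ¬(C ∨ A): Gödel ¬ of 0.84 = 0 (operand ≠ 0)
  ((B ∨ ¬A) ∨ ¬(C ∨ A)) = max(0.28, 0) = 0.28
  ¬((B ∨ ¬A) ∨ ¬(C ∨ A)): Gödel ¬ of 0.28 = 0 (operand ≠ 0)
  Gödel value = 0
Łukasiewicz evaluation:
  ¬A: Łukasiewicz ¬ gives 1 − 0.69 = 0.31
  (B ∨ ¬A) = max(0.28, 0.31) = 0.31
  (C ∨ A) = max(0.84, 0.69) = 0.84
  ¬(C ∨ A): Łukasiewicz ¬ gives 1 − 0.84 = 0.16
  ((B ∨ ¬A) ∨ ¬(C ∨ A)) = max(0.31, 0.16) = 0.31
  ¬((B ∨ ¬A) ∨ ¬(C ∨ A)): Łukasiewicz ¬ gives 1 − 0.31 = 0.69
  Łukasiewicz value = 0.69
Difference: 0 − 0.69 = -0.69

-0.69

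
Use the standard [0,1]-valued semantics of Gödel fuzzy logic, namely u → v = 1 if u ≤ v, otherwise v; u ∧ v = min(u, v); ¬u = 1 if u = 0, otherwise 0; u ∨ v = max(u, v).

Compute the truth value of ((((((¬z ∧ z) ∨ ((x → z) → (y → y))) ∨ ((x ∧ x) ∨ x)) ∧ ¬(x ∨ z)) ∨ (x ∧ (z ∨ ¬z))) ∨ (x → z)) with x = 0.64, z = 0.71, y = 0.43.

¬z: Gödel ¬ of 0.71 = 0 (operand ≠ 0)
(¬z ∧ z) = min(0, 0.71) = 0
(x → z): 0.64 ≤ 0.71, so result = 1
(y → y): 0.43 ≤ 0.43, so result = 1
((x → z) → (y → y)): 1 ≤ 1, so result = 1
((¬z ∧ z) ∨ ((x → z) → (y → y))) = max(0, 1) = 1
(x ∧ x) = min(0.64, 0.64) = 0.64
((x ∧ x) ∨ x) = max(0.64, 0.64) = 0.64
(((¬z ∧ z) ∨ ((x → z) → (y → y))) ∨ ((x ∧ x) ∨ x)) = max(1, 0.64) = 1
(x ∨ z) = max(0.64, 0.71) = 0.71
¬(x ∨ z): Gödel ¬ of 0.71 = 0 (operand ≠ 0)
((((¬z ∧ z) ∨ ((x → z) → (y → y))) ∨ ((x ∧ x) ∨ x)) ∧ ¬(x ∨ z)) = min(1, 0) = 0
¬z: Gödel ¬ of 0.71 = 0 (operand ≠ 0)
(z ∨ ¬z) = max(0.71, 0) = 0.71
(x ∧ (z ∨ ¬z)) = min(0.64, 0.71) = 0.64
(((((¬z ∧ z) ∨ ((x → z) → (y → y))) ∨ ((x ∧ x) ∨ x)) ∧ ¬(x ∨ z)) ∨ (x ∧ (z ∨ ¬z))) = max(0, 0.64) = 0.64
(x → z): 0.64 ≤ 0.71, so result = 1
((((((¬z ∧ z) ∨ ((x → z) → (y → y))) ∨ ((x ∧ x) ∨ x)) ∧ ¬(x ∨ z)) ∨ (x ∧ (z ∨ ¬z))) ∨ (x → z)) = max(0.64, 1) = 1

1.00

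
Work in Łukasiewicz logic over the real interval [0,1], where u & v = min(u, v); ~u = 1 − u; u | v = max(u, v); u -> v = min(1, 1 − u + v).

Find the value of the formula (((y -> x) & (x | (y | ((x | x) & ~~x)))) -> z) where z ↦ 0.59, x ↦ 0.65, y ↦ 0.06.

(y -> x): min(1, 1 − 0.06 + 0.65) = 1
(x | x) = max(0.65, 0.65) = 0.65
~x: Łukasiewicz ¬ gives 1 − 0.65 = 0.35
~~x: Łukasiewicz ¬ gives 1 − 0.35 = 0.65
((x | x) & ~~x) = min(0.65, 0.65) = 0.65
(y | ((x | x) & ~~x)) = max(0.06, 0.65) = 0.65
(x | (y | ((x | x) & ~~x))) = max(0.65, 0.65) = 0.65
((y -> x) & (x | (y | ((x | x) & ~~x)))) = min(1, 0.65) = 0.65
(((y -> x) & (x | (y | ((x | x) & ~~x)))) -> z): min(1, 1 − 0.65 + 0.59) = 0.94

0.94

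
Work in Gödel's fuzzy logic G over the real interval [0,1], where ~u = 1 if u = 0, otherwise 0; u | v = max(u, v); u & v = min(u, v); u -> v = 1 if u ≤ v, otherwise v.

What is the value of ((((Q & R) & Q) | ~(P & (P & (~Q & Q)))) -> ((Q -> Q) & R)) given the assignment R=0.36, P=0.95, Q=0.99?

(Q & R) = min(0.99, 0.36) = 0.36
((Q & R) & Q) = min(0.36, 0.99) = 0.36
~Q: Gödel ¬ of 0.99 = 0 (operand ≠ 0)
(~Q & Q) = min(0, 0.99) = 0
(P & (~Q & Q)) = min(0.95, 0) = 0
(P & (P & (~Q & Q))) = min(0.95, 0) = 0
~(P & (P & (~Q & Q))): Gödel ¬ of 0 = 1 (operand is 0)
(((Q & R) & Q) | ~(P & (P & (~Q & Q)))) = max(0.36, 1) = 1
(Q -> Q): 0.99 ≤ 0.99, so result = 1
((Q -> Q) & R) = min(1, 0.36) = 0.36
((((Q & R) & Q) | ~(P & (P & (~Q & Q)))) -> ((Q -> Q) & R)): 1 > 0.36, so result = 0.36

0.36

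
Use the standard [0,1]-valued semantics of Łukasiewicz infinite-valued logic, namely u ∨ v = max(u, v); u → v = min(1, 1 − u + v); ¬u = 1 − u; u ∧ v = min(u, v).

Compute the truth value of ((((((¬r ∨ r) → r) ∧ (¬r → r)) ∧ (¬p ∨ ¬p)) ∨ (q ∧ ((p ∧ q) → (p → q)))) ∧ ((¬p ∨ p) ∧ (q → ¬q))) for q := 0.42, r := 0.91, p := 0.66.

0.42

¬r: Łukasiewicz ¬ gives 1 − 0.91 = 0.09
(¬r ∨ r) = max(0.09, 0.91) = 0.91
((¬r ∨ r) → r): min(1, 1 − 0.91 + 0.91) = 1
¬r: Łukasiewicz ¬ gives 1 − 0.91 = 0.09
(¬r → r): min(1, 1 − 0.09 + 0.91) = 1
(((¬r ∨ r) → r) ∧ (¬r → r)) = min(1, 1) = 1
¬p: Łukasiewicz ¬ gives 1 − 0.66 = 0.34
¬p: Łukasiewicz ¬ gives 1 − 0.66 = 0.34
(¬p ∨ ¬p) = max(0.34, 0.34) = 0.34
((((¬r ∨ r) → r) ∧ (¬r → r)) ∧ (¬p ∨ ¬p)) = min(1, 0.34) = 0.34
(p ∧ q) = min(0.66, 0.42) = 0.42
(p → q): min(1, 1 − 0.66 + 0.42) = 0.76
((p ∧ q) → (p → q)): min(1, 1 − 0.42 + 0.76) = 1
(q ∧ ((p ∧ q) → (p → q))) = min(0.42, 1) = 0.42
(((((¬r ∨ r) → r) ∧ (¬r → r)) ∧ (¬p ∨ ¬p)) ∨ (q ∧ ((p ∧ q) → (p → q)))) = max(0.34, 0.42) = 0.42
¬p: Łukasiewicz ¬ gives 1 − 0.66 = 0.34
(¬p ∨ p) = max(0.34, 0.66) = 0.66
¬q: Łukasiewicz ¬ gives 1 − 0.42 = 0.58
(q → ¬q): min(1, 1 − 0.42 + 0.58) = 1
((¬p ∨ p) ∧ (q → ¬q)) = min(0.66, 1) = 0.66
((((((¬r ∨ r) → r) ∧ (¬r → r)) ∧ (¬p ∨ ¬p)) ∨ (q ∧ ((p ∧ q) → (p → q)))) ∧ ((¬p ∨ p) ∧ (q → ¬q))) = min(0.42, 0.66) = 0.42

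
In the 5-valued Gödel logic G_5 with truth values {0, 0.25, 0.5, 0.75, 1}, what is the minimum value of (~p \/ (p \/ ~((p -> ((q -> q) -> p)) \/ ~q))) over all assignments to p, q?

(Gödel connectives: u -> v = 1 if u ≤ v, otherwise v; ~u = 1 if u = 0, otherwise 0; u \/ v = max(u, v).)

0.25

The minimum is attained at p = 0.25, q = 0:
  ~p: Gödel ¬ of 0.25 = 0 (operand ≠ 0)
  (q -> q): 0 ≤ 0, so result = 1
  ((q -> q) -> p): 1 > 0.25, so result = 0.25
  (p -> ((q -> q) -> p)): 0.25 ≤ 0.25, so result = 1
  ~q: Gödel ¬ of 0 = 1 (operand is 0)
  ((p -> ((q -> q) -> p)) \/ ~q) = max(1, 1) = 1
  ~((p -> ((q -> q) -> p)) \/ ~q): Gödel ¬ of 1 = 0 (operand ≠ 0)
  (p \/ ~((p -> ((q -> q) -> p)) \/ ~q)) = max(0.25, 0) = 0.25
  (~p \/ (p \/ ~((p -> ((q -> q) -> p)) \/ ~q))) = max(0, 0.25) = 0.25
Checking all 25 assignments confirms none give a value below 0.25.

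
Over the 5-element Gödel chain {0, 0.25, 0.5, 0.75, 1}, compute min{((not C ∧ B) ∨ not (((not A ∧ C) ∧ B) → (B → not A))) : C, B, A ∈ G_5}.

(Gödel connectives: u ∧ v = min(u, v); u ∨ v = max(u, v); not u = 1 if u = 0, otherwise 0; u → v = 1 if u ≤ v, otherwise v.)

The minimum is attained at C = 0, B = 0, A = 0:
  not C: Gödel ¬ of 0 = 1 (operand is 0)
  (not C ∧ B) = min(1, 0) = 0
  not A: Gödel ¬ of 0 = 1 (operand is 0)
  (not A ∧ C) = min(1, 0) = 0
  ((not A ∧ C) ∧ B) = min(0, 0) = 0
  not A: Gödel ¬ of 0 = 1 (operand is 0)
  (B → not A): 0 ≤ 1, so result = 1
  (((not A ∧ C) ∧ B) → (B → not A)): 0 ≤ 1, so result = 1
  not (((not A ∧ C) ∧ B) → (B → not A)): Gödel ¬ of 1 = 0 (operand ≠ 0)
  ((not C ∧ B) ∨ not (((not A ∧ C) ∧ B) → (B → not A))) = max(0, 0) = 0
Checking all 125 assignments confirms none give a value below 0.00.

0.00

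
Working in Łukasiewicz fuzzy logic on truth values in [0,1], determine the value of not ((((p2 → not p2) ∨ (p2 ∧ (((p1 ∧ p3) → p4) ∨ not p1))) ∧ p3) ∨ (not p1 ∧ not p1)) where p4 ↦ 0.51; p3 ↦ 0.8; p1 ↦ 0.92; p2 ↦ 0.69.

0.31

not p2: Łukasiewicz ¬ gives 1 − 0.69 = 0.31
(p2 → not p2): min(1, 1 − 0.69 + 0.31) = 0.62
(p1 ∧ p3) = min(0.92, 0.8) = 0.8
((p1 ∧ p3) → p4): min(1, 1 − 0.8 + 0.51) = 0.71
not p1: Łukasiewicz ¬ gives 1 − 0.92 = 0.08
(((p1 ∧ p3) → p4) ∨ not p1) = max(0.71, 0.08) = 0.71
(p2 ∧ (((p1 ∧ p3) → p4) ∨ not p1)) = min(0.69, 0.71) = 0.69
((p2 → not p2) ∨ (p2 ∧ (((p1 ∧ p3) → p4) ∨ not p1))) = max(0.62, 0.69) = 0.69
(((p2 → not p2) ∨ (p2 ∧ (((p1 ∧ p3) → p4) ∨ not p1))) ∧ p3) = min(0.69, 0.8) = 0.69
not p1: Łukasiewicz ¬ gives 1 − 0.92 = 0.08
not p1: Łukasiewicz ¬ gives 1 − 0.92 = 0.08
(not p1 ∧ not p1) = min(0.08, 0.08) = 0.08
((((p2 → not p2) ∨ (p2 ∧ (((p1 ∧ p3) → p4) ∨ not p1))) ∧ p3) ∨ (not p1 ∧ not p1)) = max(0.69, 0.08) = 0.69
not ((((p2 → not p2) ∨ (p2 ∧ (((p1 ∧ p3) → p4) ∨ not p1))) ∧ p3) ∨ (not p1 ∧ not p1)): Łukasiewicz ¬ gives 1 − 0.69 = 0.31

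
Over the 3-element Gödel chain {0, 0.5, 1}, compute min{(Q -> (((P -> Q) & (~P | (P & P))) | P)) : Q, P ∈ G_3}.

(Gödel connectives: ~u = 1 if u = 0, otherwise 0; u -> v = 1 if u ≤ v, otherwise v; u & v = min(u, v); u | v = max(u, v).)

The minimum is attained at Q = 1, P = 0.5:
  (P -> Q): 0.5 ≤ 1, so result = 1
  ~P: Gödel ¬ of 0.5 = 0 (operand ≠ 0)
  (P & P) = min(0.5, 0.5) = 0.5
  (~P | (P & P)) = max(0, 0.5) = 0.5
  ((P -> Q) & (~P | (P & P))) = min(1, 0.5) = 0.5
  (((P -> Q) & (~P | (P & P))) | P) = max(0.5, 0.5) = 0.5
  (Q -> (((P -> Q) & (~P | (P & P))) | P)): 1 > 0.5, so result = 0.5
Checking all 9 assignments confirms none give a value below 0.50.

0.50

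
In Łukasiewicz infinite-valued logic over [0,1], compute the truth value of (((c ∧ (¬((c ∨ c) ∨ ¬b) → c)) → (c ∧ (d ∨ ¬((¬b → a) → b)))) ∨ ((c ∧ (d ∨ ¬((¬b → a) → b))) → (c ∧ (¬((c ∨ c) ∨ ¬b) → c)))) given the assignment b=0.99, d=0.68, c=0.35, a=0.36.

(c ∨ c) = max(0.35, 0.35) = 0.35
¬b: Łukasiewicz ¬ gives 1 − 0.99 = 0.01
((c ∨ c) ∨ ¬b) = max(0.35, 0.01) = 0.35
¬((c ∨ c) ∨ ¬b): Łukasiewicz ¬ gives 1 − 0.35 = 0.65
(¬((c ∨ c) ∨ ¬b) → c): min(1, 1 − 0.65 + 0.35) = 0.7
(c ∧ (¬((c ∨ c) ∨ ¬b) → c)) = min(0.35, 0.7) = 0.35
¬b: Łukasiewicz ¬ gives 1 − 0.99 = 0.01
(¬b → a): min(1, 1 − 0.01 + 0.36) = 1
((¬b → a) → b): min(1, 1 − 1 + 0.99) = 0.99
¬((¬b → a) → b): Łukasiewicz ¬ gives 1 − 0.99 = 0.01
(d ∨ ¬((¬b → a) → b)) = max(0.68, 0.01) = 0.68
(c ∧ (d ∨ ¬((¬b → a) → b))) = min(0.35, 0.68) = 0.35
((c ∧ (¬((c ∨ c) ∨ ¬b) → c)) → (c ∧ (d ∨ ¬((¬b → a) → b)))): min(1, 1 − 0.35 + 0.35) = 1
¬b: Łukasiewicz ¬ gives 1 − 0.99 = 0.01
(¬b → a): min(1, 1 − 0.01 + 0.36) = 1
((¬b → a) → b): min(1, 1 − 1 + 0.99) = 0.99
¬((¬b → a) → b): Łukasiewicz ¬ gives 1 − 0.99 = 0.01
(d ∨ ¬((¬b → a) → b)) = max(0.68, 0.01) = 0.68
(c ∧ (d ∨ ¬((¬b → a) → b))) = min(0.35, 0.68) = 0.35
(c ∨ c) = max(0.35, 0.35) = 0.35
¬b: Łukasiewicz ¬ gives 1 − 0.99 = 0.01
((c ∨ c) ∨ ¬b) = max(0.35, 0.01) = 0.35
¬((c ∨ c) ∨ ¬b): Łukasiewicz ¬ gives 1 − 0.35 = 0.65
(¬((c ∨ c) ∨ ¬b) → c): min(1, 1 − 0.65 + 0.35) = 0.7
(c ∧ (¬((c ∨ c) ∨ ¬b) → c)) = min(0.35, 0.7) = 0.35
((c ∧ (d ∨ ¬((¬b → a) → b))) → (c ∧ (¬((c ∨ c) ∨ ¬b) → c))): min(1, 1 − 0.35 + 0.35) = 1
(((c ∧ (¬((c ∨ c) ∨ ¬b) → c)) → (c ∧ (d ∨ ¬((¬b → a) → b)))) ∨ ((c ∧ (d ∨ ¬((¬b → a) → b))) → (c ∧ (¬((c ∨ c) ∨ ¬b) → c)))) = max(1, 1) = 1

1.00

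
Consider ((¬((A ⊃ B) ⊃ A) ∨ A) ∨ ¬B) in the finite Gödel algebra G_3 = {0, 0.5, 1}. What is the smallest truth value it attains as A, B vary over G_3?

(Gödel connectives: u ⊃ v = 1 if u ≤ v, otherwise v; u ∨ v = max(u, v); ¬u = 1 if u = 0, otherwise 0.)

0.50

The minimum is attained at A = 0.5, B = 0.5:
  (A ⊃ B): 0.5 ≤ 0.5, so result = 1
  ((A ⊃ B) ⊃ A): 1 > 0.5, so result = 0.5
  ¬((A ⊃ B) ⊃ A): Gödel ¬ of 0.5 = 0 (operand ≠ 0)
  (¬((A ⊃ B) ⊃ A) ∨ A) = max(0, 0.5) = 0.5
  ¬B: Gödel ¬ of 0.5 = 0 (operand ≠ 0)
  ((¬((A ⊃ B) ⊃ A) ∨ A) ∨ ¬B) = max(0.5, 0) = 0.5
Checking all 9 assignments confirms none give a value below 0.50.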